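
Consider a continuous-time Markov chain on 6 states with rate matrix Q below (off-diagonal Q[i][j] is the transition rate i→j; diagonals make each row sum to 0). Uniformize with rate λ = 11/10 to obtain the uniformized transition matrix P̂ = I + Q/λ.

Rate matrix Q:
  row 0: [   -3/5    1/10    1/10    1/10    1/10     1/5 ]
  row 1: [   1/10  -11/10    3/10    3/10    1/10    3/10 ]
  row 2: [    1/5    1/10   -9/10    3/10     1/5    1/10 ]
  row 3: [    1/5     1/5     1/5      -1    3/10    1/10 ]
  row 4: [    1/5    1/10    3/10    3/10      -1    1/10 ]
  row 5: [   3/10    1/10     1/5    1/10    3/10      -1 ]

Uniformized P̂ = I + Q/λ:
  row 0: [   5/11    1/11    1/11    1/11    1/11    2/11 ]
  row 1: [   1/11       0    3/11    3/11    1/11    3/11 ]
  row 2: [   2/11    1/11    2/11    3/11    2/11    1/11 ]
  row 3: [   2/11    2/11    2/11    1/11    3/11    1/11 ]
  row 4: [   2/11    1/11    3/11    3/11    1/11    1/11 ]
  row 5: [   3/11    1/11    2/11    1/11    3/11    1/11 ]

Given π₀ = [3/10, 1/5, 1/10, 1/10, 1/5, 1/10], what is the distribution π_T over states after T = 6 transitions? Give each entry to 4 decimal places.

π = [0.2543, 0.0976, 0.1823, 0.1714, 0.1626, 0.1318]

t=0: π = [0.3000, 0.2000, 0.1000, 0.1000, 0.2000, 0.1000]
t=1: π = [0.2545, 0.0818, 0.1909, 0.1818, 0.1364, 0.1545]
t=2: π = [0.2579, 0.1000, 0.1785, 0.1653, 0.1694, 0.1289]
t=3: π = [0.2548, 0.0968, 0.1829, 0.1724, 0.1606, 0.1325]
t=4: π = [0.2545, 0.0978, 0.1821, 0.1710, 0.1630, 0.1317]
t=5: π = [0.2543, 0.0976, 0.1824, 0.1714, 0.1625, 0.1318]
t=6: π = [0.2543, 0.0976, 0.1823, 0.1714, 0.1626, 0.1318]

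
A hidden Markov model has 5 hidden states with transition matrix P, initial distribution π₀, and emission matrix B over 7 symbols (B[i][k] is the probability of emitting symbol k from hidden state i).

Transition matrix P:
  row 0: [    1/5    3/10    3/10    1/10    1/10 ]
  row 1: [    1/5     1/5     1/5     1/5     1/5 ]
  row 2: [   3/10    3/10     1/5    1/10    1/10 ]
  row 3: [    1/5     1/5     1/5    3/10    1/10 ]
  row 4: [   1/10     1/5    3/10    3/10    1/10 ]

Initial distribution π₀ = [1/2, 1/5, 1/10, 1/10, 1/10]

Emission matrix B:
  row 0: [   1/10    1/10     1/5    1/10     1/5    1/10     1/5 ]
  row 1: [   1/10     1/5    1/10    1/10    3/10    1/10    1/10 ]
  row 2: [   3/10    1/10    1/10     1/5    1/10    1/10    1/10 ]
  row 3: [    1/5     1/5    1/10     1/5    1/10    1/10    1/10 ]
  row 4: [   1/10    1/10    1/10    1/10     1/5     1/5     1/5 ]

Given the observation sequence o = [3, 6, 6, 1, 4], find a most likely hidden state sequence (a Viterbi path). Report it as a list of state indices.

path = [0, 2, 0, 1, 1]

t=0: δ = [5.000e-02, 2.000e-02, 2.000e-02, 2.000e-02, 1.000e-02]  (obs o_0=3)
t=1: δ = [2.000e-03, 1.500e-03, 1.500e-03, 6.000e-04, 1.000e-03]  ψ = [0, 0, 0, 3, 0]  (obs o_1=6)
t=2: δ = [9.000e-05, 6.000e-05, 6.000e-05, 3.000e-05, 6.000e-05]  ψ = [2, 0, 0, 1, 1]  (obs o_2=6)
t=3: δ = [1.800e-06, 5.400e-06, 2.700e-06, 3.600e-06, 1.200e-06]  ψ = [0, 0, 0, 4, 1]  (obs o_3=1)
t=4: δ = [2.160e-07, 3.240e-07, 1.080e-07, 1.080e-07, 2.160e-07]  ψ = [1, 1, 1, 1, 1]  (obs o_4=4)
backtrack: best end state = 1; path = [0, 2, 0, 1, 1]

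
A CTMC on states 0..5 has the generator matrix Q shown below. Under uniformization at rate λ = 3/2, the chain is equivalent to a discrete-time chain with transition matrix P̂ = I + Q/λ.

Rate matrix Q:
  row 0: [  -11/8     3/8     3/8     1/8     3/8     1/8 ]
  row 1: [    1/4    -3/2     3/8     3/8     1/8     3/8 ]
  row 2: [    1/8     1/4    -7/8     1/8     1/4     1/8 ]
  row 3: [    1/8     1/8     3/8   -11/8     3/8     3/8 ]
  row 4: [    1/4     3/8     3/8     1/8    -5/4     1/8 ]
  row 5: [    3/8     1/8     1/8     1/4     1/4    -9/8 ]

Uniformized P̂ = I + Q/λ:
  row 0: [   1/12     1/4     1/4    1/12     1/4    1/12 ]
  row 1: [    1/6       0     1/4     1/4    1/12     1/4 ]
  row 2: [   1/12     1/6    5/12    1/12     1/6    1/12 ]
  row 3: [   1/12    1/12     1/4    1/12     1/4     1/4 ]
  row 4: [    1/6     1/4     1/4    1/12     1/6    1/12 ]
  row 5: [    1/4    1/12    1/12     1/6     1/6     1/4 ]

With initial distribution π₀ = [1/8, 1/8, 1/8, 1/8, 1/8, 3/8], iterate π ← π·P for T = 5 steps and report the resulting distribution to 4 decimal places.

π = [0.1357, 0.1456, 0.2692, 0.1204, 0.1759, 0.1532]

t=0: π = [0.1250, 0.1250, 0.1250, 0.1250, 0.1250, 0.3750]
t=1: π = [0.1667, 0.1250, 0.2083, 0.1354, 0.1771, 0.1875]
t=2: π = [0.1398, 0.1476, 0.2535, 0.1198, 0.1814, 0.1580]
t=3: π = [0.1371, 0.1457, 0.2659, 0.1211, 0.1760, 0.1542]
t=4: π = [0.1358, 0.1455, 0.2686, 0.1205, 0.1760, 0.1535]
t=5: π = [0.1357, 0.1456, 0.2692, 0.1204, 0.1759, 0.1532]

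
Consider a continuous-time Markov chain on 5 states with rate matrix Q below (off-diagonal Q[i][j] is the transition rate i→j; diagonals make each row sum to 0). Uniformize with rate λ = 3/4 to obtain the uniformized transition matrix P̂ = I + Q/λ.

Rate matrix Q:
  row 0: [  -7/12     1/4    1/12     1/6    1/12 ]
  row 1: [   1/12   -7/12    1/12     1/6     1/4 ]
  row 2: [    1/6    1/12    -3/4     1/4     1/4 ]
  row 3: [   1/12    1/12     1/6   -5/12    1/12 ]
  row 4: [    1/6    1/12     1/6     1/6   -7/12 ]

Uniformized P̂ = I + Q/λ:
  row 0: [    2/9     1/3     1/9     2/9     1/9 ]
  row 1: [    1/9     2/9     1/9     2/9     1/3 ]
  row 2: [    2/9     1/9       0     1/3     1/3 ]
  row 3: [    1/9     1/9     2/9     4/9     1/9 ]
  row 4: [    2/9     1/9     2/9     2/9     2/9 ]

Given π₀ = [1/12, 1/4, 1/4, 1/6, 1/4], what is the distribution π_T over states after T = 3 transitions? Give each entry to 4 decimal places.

t=0: π = [0.0833, 0.2500, 0.2500, 0.1667, 0.2500]
t=1: π = [0.1759, 0.1574, 0.1296, 0.2870, 0.2500]
t=2: π = [0.1728, 0.1677, 0.1564, 0.3004, 0.2027]
t=3: π = [0.1702, 0.1682, 0.1496, 0.3064, 0.2056]

π = [0.1702, 0.1682, 0.1496, 0.3064, 0.2056]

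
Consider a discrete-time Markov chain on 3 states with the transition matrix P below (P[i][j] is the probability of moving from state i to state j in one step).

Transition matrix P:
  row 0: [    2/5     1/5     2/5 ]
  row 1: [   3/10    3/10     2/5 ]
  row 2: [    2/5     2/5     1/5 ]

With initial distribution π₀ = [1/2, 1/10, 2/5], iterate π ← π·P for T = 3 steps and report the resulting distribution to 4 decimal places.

t=0: π = [0.5000, 0.1000, 0.4000]
t=1: π = [0.3900, 0.2900, 0.3200]
t=2: π = [0.3710, 0.2930, 0.3360]
t=3: π = [0.3707, 0.2965, 0.3328]

π = [0.3707, 0.2965, 0.3328]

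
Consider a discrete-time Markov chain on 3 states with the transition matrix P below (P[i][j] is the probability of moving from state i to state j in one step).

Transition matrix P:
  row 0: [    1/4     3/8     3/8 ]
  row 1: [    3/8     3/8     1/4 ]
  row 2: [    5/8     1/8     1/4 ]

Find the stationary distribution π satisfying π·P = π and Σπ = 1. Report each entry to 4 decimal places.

π = [0.4000, 0.3000, 0.3000]

Balance equations π_j = Σ_i π_i·P[i][j]:
  π_0 = 1/4·π_0 + 3/8·π_1 + 5/8·π_2
  π_1 = 3/8·π_0 + 3/8·π_1 + 1/8·π_2
  normalize: π_0 + π_1 + π_2 = 1
Solving the linear system gives exactly π = [2/5, 3/10, 3/10].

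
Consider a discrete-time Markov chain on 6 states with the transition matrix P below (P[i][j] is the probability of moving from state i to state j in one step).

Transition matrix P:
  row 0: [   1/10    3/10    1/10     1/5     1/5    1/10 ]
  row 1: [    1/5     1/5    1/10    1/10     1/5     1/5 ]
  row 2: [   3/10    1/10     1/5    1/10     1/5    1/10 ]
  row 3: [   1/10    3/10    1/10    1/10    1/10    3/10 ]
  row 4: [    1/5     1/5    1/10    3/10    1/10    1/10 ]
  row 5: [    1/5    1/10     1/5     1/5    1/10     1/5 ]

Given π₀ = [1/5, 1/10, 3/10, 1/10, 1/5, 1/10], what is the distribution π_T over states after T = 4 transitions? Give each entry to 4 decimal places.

t=0: π = [0.2000, 0.1000, 0.3000, 0.1000, 0.2000, 0.1000]
t=1: π = [0.2000, 0.1900, 0.1400, 0.1700, 0.1600, 0.1400]
t=2: π = [0.1770, 0.2090, 0.1280, 0.1660, 0.1530, 0.1670]
t=3: π = [0.1785, 0.2048, 0.1295, 0.1650, 0.1514, 0.1708]
t=4: π = [0.1786, 0.2043, 0.1300, 0.1652, 0.1513, 0.1706]

π = [0.1786, 0.2043, 0.1300, 0.1652, 0.1513, 0.1706]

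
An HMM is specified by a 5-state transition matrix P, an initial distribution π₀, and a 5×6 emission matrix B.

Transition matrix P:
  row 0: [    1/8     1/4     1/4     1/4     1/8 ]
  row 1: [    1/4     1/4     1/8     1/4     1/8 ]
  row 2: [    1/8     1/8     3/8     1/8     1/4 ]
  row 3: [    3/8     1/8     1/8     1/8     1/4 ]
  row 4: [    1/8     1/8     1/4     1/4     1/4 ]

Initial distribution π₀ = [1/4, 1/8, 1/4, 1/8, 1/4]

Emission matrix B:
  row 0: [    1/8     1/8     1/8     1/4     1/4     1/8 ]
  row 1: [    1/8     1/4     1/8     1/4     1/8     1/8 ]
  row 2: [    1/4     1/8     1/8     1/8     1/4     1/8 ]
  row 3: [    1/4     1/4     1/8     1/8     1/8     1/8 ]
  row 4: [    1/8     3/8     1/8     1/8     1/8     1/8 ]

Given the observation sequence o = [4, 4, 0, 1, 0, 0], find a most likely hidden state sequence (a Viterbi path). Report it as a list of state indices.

t=0: δ = [6.250e-02, 1.562e-02, 6.250e-02, 1.562e-02, 3.125e-02]  (obs o_0=4)
t=1: δ = [1.953e-03, 1.953e-03, 5.859e-03, 1.953e-03, 1.953e-03]  ψ = [0, 0, 2, 0, 2]  (obs o_1=4)
t=2: δ = [9.155e-05, 9.155e-05, 5.493e-04, 1.831e-04, 1.831e-04]  ψ = [2, 2, 2, 2, 2]  (obs o_2=0)
t=3: δ = [8.583e-06, 1.717e-05, 2.575e-05, 1.717e-05, 5.150e-05]  ψ = [2, 2, 2, 2, 2]  (obs o_3=1)
t=4: δ = [8.047e-07, 8.047e-07, 3.219e-06, 3.219e-06, 1.609e-06]  ψ = [3, 4, 4, 4, 4]  (obs o_4=0)
t=5: δ = [1.509e-07, 5.029e-08, 3.017e-07, 1.006e-07, 1.006e-07]  ψ = [3, 2, 2, 2, 2]  (obs o_5=0)
backtrack: best end state = 2; path = [2, 2, 2, 4, 2, 2]

path = [2, 2, 2, 4, 2, 2]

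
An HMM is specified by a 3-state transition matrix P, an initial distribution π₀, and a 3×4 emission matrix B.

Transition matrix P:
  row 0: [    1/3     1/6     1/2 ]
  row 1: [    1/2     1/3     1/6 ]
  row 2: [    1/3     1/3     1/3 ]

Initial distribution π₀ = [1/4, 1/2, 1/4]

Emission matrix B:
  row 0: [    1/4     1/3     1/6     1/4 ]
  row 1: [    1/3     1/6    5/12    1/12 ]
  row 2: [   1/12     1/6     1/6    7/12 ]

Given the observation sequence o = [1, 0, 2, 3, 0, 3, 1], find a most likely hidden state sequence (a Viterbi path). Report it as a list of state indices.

t=0: δ = [8.333e-02, 8.333e-02, 4.167e-02]  (obs o_0=1)
t=1: δ = [1.042e-02, 9.259e-03, 3.472e-03]  ψ = [1, 1, 0]  (obs o_1=0)
t=2: δ = [7.716e-04, 1.286e-03, 8.681e-04]  ψ = [1, 1, 0]  (obs o_2=2)
t=3: δ = [1.608e-04, 3.572e-05, 2.251e-04]  ψ = [1, 1, 0]  (obs o_3=3)
t=4: δ = [1.875e-05, 2.501e-05, 6.698e-06]  ψ = [2, 2, 0]  (obs o_4=0)
t=5: δ = [3.126e-06, 6.946e-07, 5.470e-06]  ψ = [1, 1, 0]  (obs o_5=3)
t=6: δ = [6.078e-07, 3.039e-07, 3.039e-07]  ψ = [2, 2, 2]  (obs o_6=1)
backtrack: best end state = 0; path = [1, 1, 0, 2, 0, 2, 0]

path = [1, 1, 0, 2, 0, 2, 0]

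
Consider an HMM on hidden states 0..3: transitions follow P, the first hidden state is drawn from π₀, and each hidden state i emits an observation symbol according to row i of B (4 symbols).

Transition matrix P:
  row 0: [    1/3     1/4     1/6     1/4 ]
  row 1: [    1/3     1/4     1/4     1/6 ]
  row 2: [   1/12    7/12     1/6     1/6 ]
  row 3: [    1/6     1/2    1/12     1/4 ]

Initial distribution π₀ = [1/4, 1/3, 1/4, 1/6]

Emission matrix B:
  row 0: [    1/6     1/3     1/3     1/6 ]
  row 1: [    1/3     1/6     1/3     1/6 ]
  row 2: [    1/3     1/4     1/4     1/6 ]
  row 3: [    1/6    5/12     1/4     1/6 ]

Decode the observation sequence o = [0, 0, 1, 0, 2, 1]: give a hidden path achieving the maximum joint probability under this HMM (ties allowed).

path = [2, 1, 2, 1, 0, 0]

t=0: δ = [4.167e-02, 1.111e-01, 8.333e-02, 2.778e-02]  (obs o_0=0)
t=1: δ = [6.173e-03, 1.620e-02, 9.259e-03, 3.086e-03]  ψ = [1, 2, 1, 1]  (obs o_1=0)
t=2: δ = [1.800e-03, 9.002e-04, 1.013e-03, 1.125e-03]  ψ = [1, 2, 1, 1]  (obs o_2=1)
t=3: δ = [1.000e-04, 1.969e-04, 1.000e-04, 7.502e-05]  ψ = [0, 2, 0, 0]  (obs o_3=0)
t=4: δ = [2.188e-05, 1.945e-05, 1.231e-05, 8.205e-06]  ψ = [1, 2, 1, 1]  (obs o_4=2)
t=5: δ = [2.431e-06, 1.197e-06, 1.216e-06, 2.279e-06]  ψ = [0, 2, 1, 0]  (obs o_5=1)
backtrack: best end state = 0; path = [2, 1, 2, 1, 0, 0]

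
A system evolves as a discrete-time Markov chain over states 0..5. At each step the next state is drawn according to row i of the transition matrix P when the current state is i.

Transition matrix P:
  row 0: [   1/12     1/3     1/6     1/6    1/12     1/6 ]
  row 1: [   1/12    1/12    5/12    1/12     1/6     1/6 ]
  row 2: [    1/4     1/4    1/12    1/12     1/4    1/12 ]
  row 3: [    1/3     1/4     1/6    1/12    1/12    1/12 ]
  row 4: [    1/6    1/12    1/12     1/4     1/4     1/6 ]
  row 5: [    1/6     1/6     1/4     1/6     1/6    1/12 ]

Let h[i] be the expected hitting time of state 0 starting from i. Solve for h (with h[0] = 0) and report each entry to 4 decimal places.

First-step conditioning: h[0] = 0; for i ≠ 0, h[i] = 1 + Σ_k P[i][k]·h[k].
  h[1] = 1 + 1/12·h[1] + 5/12·h[2] + 1/12·h[3] + 1/6·h[4] + 1/6·h[5]
  h[2] = 1 + 1/4·h[1] + 1/12·h[2] + 1/12·h[3] + 1/4·h[4] + 1/12·h[5]
  h[3] = 1 + 1/4·h[1] + 1/6·h[2] + 1/12·h[3] + 1/12·h[4] + 1/12·h[5]
  h[4] = 1 + 1/12·h[1] + 1/12·h[2] + 1/4·h[3] + 1/4·h[4] + 1/6·h[5]
  h[5] = 1 + 1/6·h[1] + 1/4·h[2] + 1/6·h[3] + 1/6·h[4] + 1/12·h[5]
Solving the 5×5 linear system over states ≠ 0 gives exactly h = [0, 85359/15262, 37320/7631, 67809/15262, 39153/7631, 3042/587] (h[0] = 0 is the target).

h = [0.0000, 5.5929, 4.8906, 4.4430, 5.1308, 5.1823]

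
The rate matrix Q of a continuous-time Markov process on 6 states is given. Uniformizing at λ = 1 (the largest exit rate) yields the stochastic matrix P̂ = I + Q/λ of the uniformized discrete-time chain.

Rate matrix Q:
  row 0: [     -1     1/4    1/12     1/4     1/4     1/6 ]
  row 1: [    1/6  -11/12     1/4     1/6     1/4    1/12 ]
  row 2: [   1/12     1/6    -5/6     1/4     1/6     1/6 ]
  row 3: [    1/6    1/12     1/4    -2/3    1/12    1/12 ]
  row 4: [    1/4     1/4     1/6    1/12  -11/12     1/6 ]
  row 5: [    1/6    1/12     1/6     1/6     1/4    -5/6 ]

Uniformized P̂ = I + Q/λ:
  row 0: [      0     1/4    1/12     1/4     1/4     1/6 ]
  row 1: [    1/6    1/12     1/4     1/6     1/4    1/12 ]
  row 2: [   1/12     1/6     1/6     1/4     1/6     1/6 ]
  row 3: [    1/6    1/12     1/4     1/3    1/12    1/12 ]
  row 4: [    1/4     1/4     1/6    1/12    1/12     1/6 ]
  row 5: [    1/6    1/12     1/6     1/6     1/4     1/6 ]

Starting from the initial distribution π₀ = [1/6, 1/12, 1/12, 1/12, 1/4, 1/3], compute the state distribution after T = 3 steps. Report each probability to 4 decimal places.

π = [0.1422, 0.1515, 0.1849, 0.2138, 0.1711, 0.1365]

t=0: π = [0.1667, 0.0833, 0.0833, 0.0833, 0.2500, 0.3333]
t=1: π = [0.1528, 0.1597, 0.1667, 0.1806, 0.1875, 0.1528]
t=2: π = [0.1429, 0.1539, 0.1823, 0.2078, 0.1748, 0.1383]
t=3: π = [0.1422, 0.1515, 0.1849, 0.2138, 0.1711, 0.1365]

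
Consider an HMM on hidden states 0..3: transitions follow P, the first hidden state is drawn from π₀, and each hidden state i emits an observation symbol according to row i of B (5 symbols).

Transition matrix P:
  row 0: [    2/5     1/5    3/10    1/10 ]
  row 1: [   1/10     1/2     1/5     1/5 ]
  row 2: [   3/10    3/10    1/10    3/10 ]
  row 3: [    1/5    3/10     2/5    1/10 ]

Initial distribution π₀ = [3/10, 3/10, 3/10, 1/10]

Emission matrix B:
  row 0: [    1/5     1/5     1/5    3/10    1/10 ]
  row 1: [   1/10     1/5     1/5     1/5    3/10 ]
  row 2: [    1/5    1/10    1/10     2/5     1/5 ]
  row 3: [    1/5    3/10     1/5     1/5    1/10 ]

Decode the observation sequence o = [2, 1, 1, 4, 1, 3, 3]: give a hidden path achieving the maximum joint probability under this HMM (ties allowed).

path = [1, 1, 1, 1, 1, 1, 1]

t=0: δ = [6.000e-02, 6.000e-02, 3.000e-02, 2.000e-02]  (obs o_0=2)
t=1: δ = [4.800e-03, 6.000e-03, 1.800e-03, 3.600e-03]  ψ = [0, 1, 0, 1]  (obs o_1=1)
t=2: δ = [3.840e-04, 6.000e-04, 1.440e-04, 3.600e-04]  ψ = [0, 1, 0, 1]  (obs o_2=1)
t=3: δ = [1.536e-05, 9.000e-05, 2.880e-05, 1.200e-05]  ψ = [0, 1, 3, 1]  (obs o_3=4)
t=4: δ = [1.800e-06, 9.000e-06, 1.800e-06, 5.400e-06]  ψ = [1, 1, 1, 1]  (obs o_4=1)
t=5: δ = [3.240e-07, 9.000e-07, 8.640e-07, 3.600e-07]  ψ = [3, 1, 3, 1]  (obs o_5=3)
t=6: δ = [7.776e-08, 9.000e-08, 7.200e-08, 5.184e-08]  ψ = [2, 1, 1, 2]  (obs o_6=3)
backtrack: best end state = 1; path = [1, 1, 1, 1, 1, 1, 1]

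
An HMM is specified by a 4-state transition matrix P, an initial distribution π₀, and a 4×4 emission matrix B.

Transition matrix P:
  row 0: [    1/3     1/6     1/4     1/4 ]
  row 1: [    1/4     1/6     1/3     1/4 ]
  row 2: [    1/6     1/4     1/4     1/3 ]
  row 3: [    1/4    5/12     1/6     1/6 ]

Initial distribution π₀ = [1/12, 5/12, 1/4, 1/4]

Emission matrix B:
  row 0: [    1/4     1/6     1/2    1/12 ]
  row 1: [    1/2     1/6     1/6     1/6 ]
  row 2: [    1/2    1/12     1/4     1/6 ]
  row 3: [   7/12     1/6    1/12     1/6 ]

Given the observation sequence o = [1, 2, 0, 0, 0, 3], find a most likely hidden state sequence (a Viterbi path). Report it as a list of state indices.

path = [1, 0, 3, 1, 3, 1]

t=0: δ = [1.389e-02, 6.944e-02, 2.083e-02, 4.167e-02]  (obs o_0=1)
t=1: δ = [8.681e-03, 2.894e-03, 5.787e-03, 1.447e-03]  ψ = [1, 3, 1, 1]  (obs o_1=2)
t=2: δ = [7.234e-04, 7.234e-04, 1.085e-03, 1.266e-03]  ψ = [0, 0, 0, 0]  (obs o_2=0)
t=3: δ = [7.912e-05, 2.637e-04, 1.356e-04, 2.110e-04]  ψ = [3, 3, 2, 2]  (obs o_3=0)
t=4: δ = [1.648e-05, 4.396e-05, 4.396e-05, 3.846e-05]  ψ = [1, 3, 1, 1]  (obs o_4=0)
t=5: δ = [9.157e-07, 2.671e-06, 2.442e-06, 2.442e-06]  ψ = [1, 3, 1, 2]  (obs o_5=3)
backtrack: best end state = 1; path = [1, 0, 3, 1, 3, 1]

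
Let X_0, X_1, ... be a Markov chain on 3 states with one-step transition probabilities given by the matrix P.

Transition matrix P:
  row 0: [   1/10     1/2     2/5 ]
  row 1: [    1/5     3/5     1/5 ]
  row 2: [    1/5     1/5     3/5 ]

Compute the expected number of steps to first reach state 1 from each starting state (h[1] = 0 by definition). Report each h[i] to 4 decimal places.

First-step conditioning: h[1] = 0; for i ≠ 1, h[i] = 1 + Σ_k P[i][k]·h[k].
  h[0] = 1 + 1/10·h[0] + 2/5·h[2]
  h[2] = 1 + 1/5·h[0] + 3/5·h[2]
Solving the 2×2 linear system over states ≠ 1 gives exactly h = [20/7, 0, 55/14] (h[1] = 0 is the target).

h = [2.8571, 0.0000, 3.9286]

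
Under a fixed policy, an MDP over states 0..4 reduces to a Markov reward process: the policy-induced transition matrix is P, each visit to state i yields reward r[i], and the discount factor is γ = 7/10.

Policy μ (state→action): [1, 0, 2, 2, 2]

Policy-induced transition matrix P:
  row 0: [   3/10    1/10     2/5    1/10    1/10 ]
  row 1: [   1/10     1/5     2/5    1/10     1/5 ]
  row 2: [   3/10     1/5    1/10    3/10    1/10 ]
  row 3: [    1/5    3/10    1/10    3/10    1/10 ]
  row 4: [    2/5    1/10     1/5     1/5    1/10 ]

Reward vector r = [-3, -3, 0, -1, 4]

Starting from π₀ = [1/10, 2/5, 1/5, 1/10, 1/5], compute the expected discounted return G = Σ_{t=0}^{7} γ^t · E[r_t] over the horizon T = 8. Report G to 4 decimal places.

t=0: π = [0.1000, 0.4000, 0.2000, 0.1000, 0.2000], E[r] = -0.8000, γ^t·E[r] = -0.800000, running G = -0.800000
t=1: π = [0.2300, 0.1800, 0.2700, 0.1800, 0.1400], E[r] = -0.8500, γ^t·E[r] = -0.595000, running G = -1.395000
t=2: π = [0.2600, 0.1810, 0.2370, 0.2040, 0.1180], E[r] = -1.0550, γ^t·E[r] = -0.516950, running G = -1.911950
t=3: π = [0.2552, 0.1826, 0.2441, 0.2000, 0.1181], E[r] = -1.0410, γ^t·E[r] = -0.357063, running G = -2.269013
t=4: π = [0.2553, 0.1827, 0.2432, 0.2006, 0.1183], E[r] = -1.0415, γ^t·E[r] = -0.250057, running G = -2.519070
t=5: π = [0.2552, 0.1827, 0.2432, 0.2006, 0.1183], E[r] = -1.0413, γ^t·E[r] = -0.175015, running G = -2.694085
t=6: π = [0.2552, 0.1827, 0.2432, 0.2006, 0.1183], E[r] = -1.0413, γ^t·E[r] = -0.122509, running G = -2.816594
t=7: π = [0.2552, 0.1827, 0.2432, 0.2006, 0.1183], E[r] = -1.0413, γ^t·E[r] = -0.085756, running G = -2.902351

G = -2.9024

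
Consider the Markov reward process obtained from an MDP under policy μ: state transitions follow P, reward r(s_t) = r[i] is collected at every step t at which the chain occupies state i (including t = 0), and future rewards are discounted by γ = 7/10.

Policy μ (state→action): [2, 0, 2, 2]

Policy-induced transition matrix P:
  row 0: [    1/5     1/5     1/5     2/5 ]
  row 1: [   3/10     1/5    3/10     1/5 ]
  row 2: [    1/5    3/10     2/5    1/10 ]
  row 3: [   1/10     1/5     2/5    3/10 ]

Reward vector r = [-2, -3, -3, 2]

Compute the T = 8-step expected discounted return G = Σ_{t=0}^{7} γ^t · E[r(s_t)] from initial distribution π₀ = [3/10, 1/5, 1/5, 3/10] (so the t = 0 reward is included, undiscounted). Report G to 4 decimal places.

G = -4.6000

t=0: π = [0.3000, 0.2000, 0.2000, 0.3000], E[r] = -1.2000, γ^t·E[r] = -1.200000, running G = -1.200000
t=1: π = [0.1900, 0.2200, 0.3200, 0.2700], E[r] = -1.4600, γ^t·E[r] = -1.022000, running G = -2.222000
t=2: π = [0.1950, 0.2320, 0.3400, 0.2330], E[r] = -1.6400, γ^t·E[r] = -0.803600, running G = -3.025600
t=3: π = [0.1999, 0.2340, 0.3378, 0.2283], E[r] = -1.6586, γ^t·E[r] = -0.568900, running G = -3.594500
t=4: π = [0.2006, 0.2338, 0.3366, 0.2290], E[r] = -1.6543, γ^t·E[r] = -0.397193, running G = -3.991692
t=5: π = [0.2005, 0.2337, 0.3365, 0.2294], E[r] = -1.6528, γ^t·E[r] = -0.277778, running G = -4.269470
t=6: π = [0.2004, 0.2337, 0.3365, 0.2294], E[r] = -1.6527, γ^t·E[r] = -0.194435, running G = -4.463905
t=7: π = [0.2004, 0.2337, 0.3365, 0.2294], E[r] = -1.6527, γ^t·E[r] = -0.136109, running G = -4.600014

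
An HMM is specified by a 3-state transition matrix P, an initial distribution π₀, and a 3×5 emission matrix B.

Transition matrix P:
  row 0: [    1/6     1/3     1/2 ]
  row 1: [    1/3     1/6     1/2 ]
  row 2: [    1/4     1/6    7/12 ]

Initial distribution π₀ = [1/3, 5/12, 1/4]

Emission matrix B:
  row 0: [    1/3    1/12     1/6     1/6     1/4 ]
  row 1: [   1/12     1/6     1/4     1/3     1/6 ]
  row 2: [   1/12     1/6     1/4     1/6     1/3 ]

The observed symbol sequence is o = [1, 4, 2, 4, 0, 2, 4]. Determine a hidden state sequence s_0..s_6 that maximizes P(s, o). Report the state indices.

t=0: δ = [2.778e-02, 6.944e-02, 4.167e-02]  (obs o_0=1)
t=1: δ = [5.787e-03, 1.929e-03, 1.157e-02]  ψ = [1, 1, 1]  (obs o_1=4)
t=2: δ = [4.823e-04, 4.823e-04, 1.688e-03]  ψ = [2, 0, 2]  (obs o_2=2)
t=3: δ = [1.055e-04, 4.689e-05, 3.282e-04]  ψ = [2, 2, 2]  (obs o_3=4)
t=4: δ = [2.735e-05, 4.558e-06, 1.595e-05]  ψ = [2, 2, 2]  (obs o_4=0)
t=5: δ = [7.597e-07, 2.279e-06, 3.419e-06]  ψ = [0, 0, 0]  (obs o_5=2)
t=6: δ = [2.137e-07, 9.497e-08, 6.648e-07]  ψ = [2, 2, 2]  (obs o_6=4)
backtrack: best end state = 2; path = [1, 2, 2, 2, 0, 2, 2]

path = [1, 2, 2, 2, 0, 2, 2]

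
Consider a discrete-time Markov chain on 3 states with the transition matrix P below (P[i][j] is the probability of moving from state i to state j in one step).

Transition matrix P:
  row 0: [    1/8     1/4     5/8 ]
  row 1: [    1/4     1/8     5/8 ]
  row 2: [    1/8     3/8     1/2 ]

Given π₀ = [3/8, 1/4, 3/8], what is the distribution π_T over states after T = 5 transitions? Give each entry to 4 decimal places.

t=0: π = [0.3750, 0.2500, 0.3750]
t=1: π = [0.1563, 0.2656, 0.5781]
t=2: π = [0.1582, 0.2891, 0.5527]
t=3: π = [0.1611, 0.2830, 0.5559]
t=4: π = [0.1604, 0.2841, 0.5555]
t=5: π = [0.1605, 0.2839, 0.5556]

π = [0.1605, 0.2839, 0.5556]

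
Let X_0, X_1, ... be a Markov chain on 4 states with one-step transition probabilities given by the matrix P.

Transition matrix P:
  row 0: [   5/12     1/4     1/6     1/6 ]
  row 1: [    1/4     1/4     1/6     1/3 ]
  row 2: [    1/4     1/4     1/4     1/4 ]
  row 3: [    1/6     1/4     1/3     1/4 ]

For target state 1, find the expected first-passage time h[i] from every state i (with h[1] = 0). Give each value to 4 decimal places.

First-step conditioning: h[1] = 0; for i ≠ 1, h[i] = 1 + Σ_k P[i][k]·h[k].
  h[0] = 1 + 5/12·h[0] + 1/6·h[2] + 1/6·h[3]
  h[2] = 1 + 1/4·h[0] + 1/4·h[2] + 1/4·h[3]
  h[3] = 1 + 1/6·h[0] + 1/3·h[2] + 1/4·h[3]
Solving the 3×3 linear system over states ≠ 1 gives exactly h = [4, 0, 4, 4] (h[1] = 0 is the target).

h = [4.0000, 0.0000, 4.0000, 4.0000]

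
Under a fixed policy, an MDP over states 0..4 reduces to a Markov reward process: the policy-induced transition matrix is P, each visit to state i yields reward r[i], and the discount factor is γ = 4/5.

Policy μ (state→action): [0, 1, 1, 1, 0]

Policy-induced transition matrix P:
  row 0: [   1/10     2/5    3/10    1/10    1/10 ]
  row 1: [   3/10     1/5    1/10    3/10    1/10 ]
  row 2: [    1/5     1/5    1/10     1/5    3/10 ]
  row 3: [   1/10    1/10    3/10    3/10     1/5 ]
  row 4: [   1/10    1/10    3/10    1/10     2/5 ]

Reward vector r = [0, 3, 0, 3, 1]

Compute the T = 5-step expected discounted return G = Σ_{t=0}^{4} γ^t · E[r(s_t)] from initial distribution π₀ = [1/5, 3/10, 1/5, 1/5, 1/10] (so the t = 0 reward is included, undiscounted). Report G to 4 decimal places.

t=0: π = [0.2000, 0.3000, 0.2000, 0.2000, 0.1000], E[r] = 1.6000, γ^t·E[r] = 1.600000, running G = 1.600000
t=1: π = [0.1800, 0.2100, 0.2000, 0.2200, 0.1900], E[r] = 1.4800, γ^t·E[r] = 1.184000, running G = 2.784000
t=2: π = [0.1620, 0.1950, 0.2180, 0.2060, 0.2190], E[r] = 1.4220, γ^t·E[r] = 0.910080, running G = 3.694080
t=3: π = [0.1608, 0.1899, 0.2174, 0.2020, 0.2299], E[r] = 1.4056, γ^t·E[r] = 0.719667, running G = 4.413747
t=4: π = [0.1597, 0.1890, 0.2185, 0.2001, 0.2327], E[r] = 1.3999, γ^t·E[r] = 0.573407, running G = 4.987154

G = 4.9872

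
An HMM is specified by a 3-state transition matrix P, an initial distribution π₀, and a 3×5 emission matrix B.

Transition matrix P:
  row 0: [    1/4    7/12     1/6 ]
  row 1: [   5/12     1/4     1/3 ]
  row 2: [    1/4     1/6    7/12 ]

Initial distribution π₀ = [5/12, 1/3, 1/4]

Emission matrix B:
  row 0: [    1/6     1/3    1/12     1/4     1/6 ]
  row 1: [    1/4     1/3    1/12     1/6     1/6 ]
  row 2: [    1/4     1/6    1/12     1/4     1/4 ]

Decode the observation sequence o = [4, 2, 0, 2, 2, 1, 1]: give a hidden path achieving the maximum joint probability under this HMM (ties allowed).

t=0: δ = [6.944e-02, 5.556e-02, 6.250e-02]  (obs o_0=4)
t=1: δ = [1.929e-03, 3.376e-03, 3.038e-03]  ψ = [1, 0, 2]  (obs o_1=2)
t=2: δ = [2.344e-04, 2.813e-04, 4.431e-04]  ψ = [1, 0, 2]  (obs o_2=0)
t=3: δ = [9.768e-06, 1.140e-05, 2.154e-05]  ψ = [1, 0, 2]  (obs o_3=2)
t=4: δ = [4.487e-07, 4.748e-07, 1.047e-06]  ψ = [2, 0, 2]  (obs o_4=2)
t=5: δ = [8.725e-08, 8.725e-08, 1.018e-07]  ψ = [2, 0, 2]  (obs o_5=1)
t=6: δ = [1.212e-08, 1.697e-08, 9.896e-09]  ψ = [1, 0, 2]  (obs o_6=1)
backtrack: best end state = 1; path = [2, 2, 2, 2, 2, 0, 1]

path = [2, 2, 2, 2, 2, 0, 1]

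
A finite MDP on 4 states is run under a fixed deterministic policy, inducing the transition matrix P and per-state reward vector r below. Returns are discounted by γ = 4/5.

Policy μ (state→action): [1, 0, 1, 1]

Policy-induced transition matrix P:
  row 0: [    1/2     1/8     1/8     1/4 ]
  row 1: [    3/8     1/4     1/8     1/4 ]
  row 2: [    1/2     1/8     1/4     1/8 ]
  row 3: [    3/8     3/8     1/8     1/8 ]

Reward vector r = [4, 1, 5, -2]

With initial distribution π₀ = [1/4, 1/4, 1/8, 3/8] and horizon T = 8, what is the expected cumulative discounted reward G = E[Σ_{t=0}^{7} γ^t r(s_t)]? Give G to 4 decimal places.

t=0: π = [0.2500, 0.2500, 0.1250, 0.3750], E[r] = 1.1250, γ^t·E[r] = 1.125000, running G = 1.125000
t=1: π = [0.4219, 0.2500, 0.1406, 0.1875], E[r] = 2.2656, γ^t·E[r] = 1.812500, running G = 2.937500
t=2: π = [0.4453, 0.2031, 0.1426, 0.2090], E[r] = 2.2793, γ^t·E[r] = 1.458750, running G = 4.396250
t=3: π = [0.4485, 0.2026, 0.1428, 0.2061], E[r] = 2.2986, γ^t·E[r] = 1.176875, running G = 5.573125
t=4: π = [0.4489, 0.2018, 0.1429, 0.2064], E[r] = 2.2990, γ^t·E[r] = 0.941663, running G = 6.514788
t=5: π = [0.4490, 0.2018, 0.1429, 0.2063], E[r] = 2.2993, γ^t·E[r] = 0.753436, running G = 7.268224
t=6: π = [0.4490, 0.2018, 0.1429, 0.2063], E[r] = 2.2993, γ^t·E[r] = 0.602751, running G = 7.870975
t=7: π = [0.4490, 0.2018, 0.1429, 0.2063], E[r] = 2.2993, γ^t·E[r] = 0.482202, running G = 8.353177

G = 8.3532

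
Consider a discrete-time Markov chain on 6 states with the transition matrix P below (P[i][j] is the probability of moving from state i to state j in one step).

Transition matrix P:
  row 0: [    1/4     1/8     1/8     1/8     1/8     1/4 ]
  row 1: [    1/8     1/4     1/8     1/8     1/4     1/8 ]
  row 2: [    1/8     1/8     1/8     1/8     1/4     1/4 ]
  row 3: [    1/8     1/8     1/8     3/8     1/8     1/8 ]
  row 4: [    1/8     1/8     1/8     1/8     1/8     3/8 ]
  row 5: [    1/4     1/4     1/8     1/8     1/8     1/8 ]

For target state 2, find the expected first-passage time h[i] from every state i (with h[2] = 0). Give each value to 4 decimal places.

h = [8.0000, 8.0000, 0.0000, 8.0000, 8.0000, 8.0000]

First-step conditioning: h[2] = 0; for i ≠ 2, h[i] = 1 + Σ_k P[i][k]·h[k].
  h[0] = 1 + 1/4·h[0] + 1/8·h[1] + 1/8·h[3] + 1/8·h[4] + 1/4·h[5]
  h[1] = 1 + 1/8·h[0] + 1/4·h[1] + 1/8·h[3] + 1/4·h[4] + 1/8·h[5]
  h[3] = 1 + 1/8·h[0] + 1/8·h[1] + 3/8·h[3] + 1/8·h[4] + 1/8·h[5]
  h[4] = 1 + 1/8·h[0] + 1/8·h[1] + 1/8·h[3] + 1/8·h[4] + 3/8·h[5]
  h[5] = 1 + 1/4·h[0] + 1/4·h[1] + 1/8·h[3] + 1/8·h[4] + 1/8·h[5]
Solving the 5×5 linear system over states ≠ 2 gives exactly h = [8, 8, 0, 8, 8, 8] (h[2] = 0 is the target).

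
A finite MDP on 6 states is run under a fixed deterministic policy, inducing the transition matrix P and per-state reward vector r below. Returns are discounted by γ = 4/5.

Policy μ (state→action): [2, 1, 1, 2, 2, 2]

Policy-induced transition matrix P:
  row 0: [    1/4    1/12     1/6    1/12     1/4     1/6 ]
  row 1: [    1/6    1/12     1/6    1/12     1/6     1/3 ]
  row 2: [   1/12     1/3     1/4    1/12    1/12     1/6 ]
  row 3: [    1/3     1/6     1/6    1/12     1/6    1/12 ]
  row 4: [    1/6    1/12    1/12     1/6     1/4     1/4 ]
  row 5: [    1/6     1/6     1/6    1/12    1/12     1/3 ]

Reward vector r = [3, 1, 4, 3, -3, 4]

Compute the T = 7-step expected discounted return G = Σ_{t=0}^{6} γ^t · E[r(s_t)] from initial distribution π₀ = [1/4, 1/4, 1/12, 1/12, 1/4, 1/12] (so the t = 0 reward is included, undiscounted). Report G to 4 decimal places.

G = 7.3079

t=0: π = [0.2500, 0.2500, 0.0833, 0.0833, 0.2500, 0.0833], E[r] = 1.1667, γ^t·E[r] = 1.166667, running G = 1.166667
t=1: π = [0.1944, 0.1181, 0.1528, 0.1042, 0.1944, 0.2361], E[r] = 1.9861, γ^t·E[r] = 1.588889, running G = 2.755556
t=2: π = [0.1875, 0.1499, 0.1632, 0.0995, 0.1667, 0.2332], E[r] = 2.0966, γ^t·E[r] = 1.341852, running G = 4.097407
t=3: π = [0.1853, 0.1519, 0.1664, 0.0972, 0.1631, 0.2361], E[r] = 2.1199, γ^t·E[r] = 1.085383, running G = 5.182790
t=4: π = [0.1844, 0.1527, 0.1669, 0.0969, 0.1622, 0.2368], E[r] = 2.1254, γ^t·E[r] = 0.870555, running G = 6.053345
t=5: π = [0.1843, 0.1529, 0.1671, 0.0968, 0.1619, 0.2370], E[r] = 2.1269, γ^t·E[r] = 0.696944, running G = 6.750289
t=6: π = [0.1842, 0.1529, 0.1671, 0.0968, 0.1618, 0.2371], E[r] = 2.1273, γ^t·E[r] = 0.557653, running G = 7.307942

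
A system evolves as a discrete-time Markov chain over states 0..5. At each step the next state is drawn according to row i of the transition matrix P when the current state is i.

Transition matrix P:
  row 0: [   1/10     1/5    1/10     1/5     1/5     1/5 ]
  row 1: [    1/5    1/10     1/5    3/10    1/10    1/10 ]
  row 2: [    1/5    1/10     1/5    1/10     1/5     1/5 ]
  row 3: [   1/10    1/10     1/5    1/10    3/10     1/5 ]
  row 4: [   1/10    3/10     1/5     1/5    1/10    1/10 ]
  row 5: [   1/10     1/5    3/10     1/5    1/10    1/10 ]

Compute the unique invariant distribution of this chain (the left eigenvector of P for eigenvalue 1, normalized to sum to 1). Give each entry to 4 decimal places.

Balance equations π_j = Σ_i π_i·P[i][j]:
  π_0 = 1/10·π_0 + 1/5·π_1 + 1/5·π_2 + 1/10·π_3 + 1/10·π_4 + 1/10·π_5
  π_1 = 1/5·π_0 + 1/10·π_1 + 1/10·π_2 + 1/10·π_3 + 3/10·π_4 + 1/5·π_5
  π_2 = 1/10·π_0 + 1/5·π_1 + 1/5·π_2 + 1/5·π_3 + 1/5·π_4 + 3/10·π_5
  π_3 = 1/5·π_0 + 3/10·π_1 + 1/10·π_2 + 1/10·π_3 + 1/5·π_4 + 1/5·π_5
  π_4 = 1/5·π_0 + 1/10·π_1 + 1/5·π_2 + 3/10·π_3 + 1/10·π_4 + 1/10·π_5
  normalize: π_0 + π_1 + π_2 + π_3 + π_4 + π_5 = 1
Solving the linear system gives exactly π = [18433/135118, 21983/135118, 27229/135118, 12045/67559, 11448/67559, 20487/135118].

π = [0.1364, 0.1627, 0.2015, 0.1783, 0.1695, 0.1516]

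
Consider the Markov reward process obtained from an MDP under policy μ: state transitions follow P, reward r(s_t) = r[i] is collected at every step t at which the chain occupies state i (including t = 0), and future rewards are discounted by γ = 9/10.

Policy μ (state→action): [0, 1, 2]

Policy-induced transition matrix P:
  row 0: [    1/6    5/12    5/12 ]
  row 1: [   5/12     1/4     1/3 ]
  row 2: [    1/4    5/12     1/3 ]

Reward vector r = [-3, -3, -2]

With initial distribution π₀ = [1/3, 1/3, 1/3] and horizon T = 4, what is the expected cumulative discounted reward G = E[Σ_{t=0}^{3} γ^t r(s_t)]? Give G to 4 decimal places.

G = -9.1095

t=0: π = [0.3333, 0.3333, 0.3333], E[r] = -2.6667, γ^t·E[r] = -2.666667, running G = -2.666667
t=1: π = [0.2778, 0.3611, 0.3611], E[r] = -2.6389, γ^t·E[r] = -2.375000, running G = -5.041667
t=2: π = [0.2870, 0.3565, 0.3565], E[r] = -2.6435, γ^t·E[r] = -2.141250, running G = -7.182917
t=3: π = [0.2855, 0.3573, 0.3573], E[r] = -2.6427, γ^t·E[r] = -1.926563, running G = -9.109479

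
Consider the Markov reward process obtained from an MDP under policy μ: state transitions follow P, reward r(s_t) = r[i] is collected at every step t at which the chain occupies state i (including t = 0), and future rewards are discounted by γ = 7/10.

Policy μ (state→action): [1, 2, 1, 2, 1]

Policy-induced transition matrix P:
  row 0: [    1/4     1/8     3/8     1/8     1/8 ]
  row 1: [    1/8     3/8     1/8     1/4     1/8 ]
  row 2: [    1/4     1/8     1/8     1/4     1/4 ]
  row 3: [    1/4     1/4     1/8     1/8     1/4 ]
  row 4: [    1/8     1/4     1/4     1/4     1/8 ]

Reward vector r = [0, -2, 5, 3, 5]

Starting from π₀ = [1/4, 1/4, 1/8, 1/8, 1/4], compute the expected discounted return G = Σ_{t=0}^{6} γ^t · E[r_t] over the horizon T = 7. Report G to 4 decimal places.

t=0: π = [0.2500, 0.2500, 0.1250, 0.1250, 0.2500], E[r] = 1.7500, γ^t·E[r] = 1.750000, running G = 1.750000
t=1: π = [0.1875, 0.2344, 0.2188, 0.2031, 0.1563], E[r] = 2.0156, γ^t·E[r] = 1.410938, running G = 3.160938
t=2: π = [0.2012, 0.2285, 0.1914, 0.2012, 0.1777], E[r] = 1.9922, γ^t·E[r] = 0.976172, running G = 4.137109
t=3: π = [0.1992, 0.2295, 0.1975, 0.1997, 0.1741], E[r] = 1.9980, γ^t·E[r] = 0.685330, running G = 4.822439
t=4: π = [0.1996, 0.2291, 0.1966, 0.2001, 0.1747], E[r] = 1.9983, γ^t·E[r] = 0.479790, running G = 5.302229
t=5: π = [0.1995, 0.2291, 0.1967, 0.2000, 0.1746], E[r] = 1.9984, γ^t·E[r] = 0.335873, running G = 5.638102
t=6: π = [0.1995, 0.2291, 0.1967, 0.2001, 0.1746], E[r] = 1.9984, γ^t·E[r] = 0.235116, running G = 5.873217

G = 5.8732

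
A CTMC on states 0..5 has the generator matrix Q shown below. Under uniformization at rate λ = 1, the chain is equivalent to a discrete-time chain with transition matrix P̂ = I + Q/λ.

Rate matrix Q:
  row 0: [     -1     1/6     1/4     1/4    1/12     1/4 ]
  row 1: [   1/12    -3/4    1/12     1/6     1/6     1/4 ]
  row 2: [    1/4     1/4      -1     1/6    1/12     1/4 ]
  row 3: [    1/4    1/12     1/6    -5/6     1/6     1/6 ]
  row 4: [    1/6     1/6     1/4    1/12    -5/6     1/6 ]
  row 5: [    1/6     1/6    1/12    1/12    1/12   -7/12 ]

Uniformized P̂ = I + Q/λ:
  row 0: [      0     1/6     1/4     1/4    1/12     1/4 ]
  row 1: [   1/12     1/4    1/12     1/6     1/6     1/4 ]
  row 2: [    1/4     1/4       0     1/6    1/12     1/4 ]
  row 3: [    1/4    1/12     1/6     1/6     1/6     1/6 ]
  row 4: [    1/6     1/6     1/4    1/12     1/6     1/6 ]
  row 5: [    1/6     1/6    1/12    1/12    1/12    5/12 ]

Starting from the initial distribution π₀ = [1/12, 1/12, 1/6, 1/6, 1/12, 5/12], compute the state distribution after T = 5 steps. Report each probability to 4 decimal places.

π = [0.1498, 0.1803, 0.1297, 0.1463, 0.1206, 0.2734]

t=0: π = [0.0833, 0.0833, 0.1667, 0.1667, 0.0833, 0.4167]
t=1: π = [0.1736, 0.1736, 0.1111, 0.1319, 0.1111, 0.2986]
t=2: π = [0.1435, 0.1794, 0.1325, 0.1470, 0.1181, 0.2795]
t=3: π = [0.1511, 0.1804, 0.1281, 0.1455, 0.1204, 0.2745]
t=4: π = [0.1493, 0.1803, 0.1300, 0.1464, 0.1205, 0.2736]
t=5: π = [0.1498, 0.1803, 0.1297, 0.1463, 0.1206, 0.2734]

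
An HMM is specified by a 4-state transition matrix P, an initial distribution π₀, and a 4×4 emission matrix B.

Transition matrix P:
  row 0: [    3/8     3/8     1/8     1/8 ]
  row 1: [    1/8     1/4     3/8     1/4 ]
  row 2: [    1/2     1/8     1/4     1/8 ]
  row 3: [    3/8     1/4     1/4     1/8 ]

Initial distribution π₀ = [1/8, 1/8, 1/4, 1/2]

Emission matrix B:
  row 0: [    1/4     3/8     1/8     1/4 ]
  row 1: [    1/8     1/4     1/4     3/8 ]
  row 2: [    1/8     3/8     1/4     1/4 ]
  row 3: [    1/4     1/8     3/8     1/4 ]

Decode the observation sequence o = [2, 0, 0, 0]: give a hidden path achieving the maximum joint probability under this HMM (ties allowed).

t=0: δ = [1.562e-02, 3.125e-02, 6.250e-02, 1.875e-01]  (obs o_0=2)
t=1: δ = [1.758e-02, 5.859e-03, 5.859e-03, 5.859e-03]  ψ = [3, 3, 3, 3]  (obs o_1=0)
t=2: δ = [1.648e-03, 8.240e-04, 2.747e-04, 5.493e-04]  ψ = [0, 0, 0, 0]  (obs o_2=0)
t=3: δ = [1.545e-04, 7.725e-05, 3.862e-05, 5.150e-05]  ψ = [0, 0, 1, 0]  (obs o_3=0)
backtrack: best end state = 0; path = [3, 0, 0, 0]

path = [3, 0, 0, 0]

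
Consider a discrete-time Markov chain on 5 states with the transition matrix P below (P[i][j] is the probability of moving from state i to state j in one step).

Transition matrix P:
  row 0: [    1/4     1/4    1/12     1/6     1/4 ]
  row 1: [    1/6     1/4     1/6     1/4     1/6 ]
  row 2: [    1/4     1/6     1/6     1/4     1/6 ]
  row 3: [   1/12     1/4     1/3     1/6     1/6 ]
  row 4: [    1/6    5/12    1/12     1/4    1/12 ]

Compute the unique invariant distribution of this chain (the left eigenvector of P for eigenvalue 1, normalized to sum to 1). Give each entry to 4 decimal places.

π = [0.1779, 0.2634, 0.1741, 0.2171, 0.1675]

Balance equations π_j = Σ_i π_i·P[i][j]:
  π_0 = 1/4·π_0 + 1/6·π_1 + 1/4·π_2 + 1/12·π_3 + 1/6·π_4
  π_1 = 1/4·π_0 + 1/4·π_1 + 1/6·π_2 + 1/4·π_3 + 5/12·π_4
  π_2 = 1/12·π_0 + 1/6·π_1 + 1/6·π_2 + 1/3·π_3 + 1/12·π_4
  π_3 = 1/6·π_0 + 1/4·π_1 + 1/4·π_2 + 1/6·π_3 + 1/4·π_4
  normalize: π_0 + π_1 + π_2 + π_3 + π_4 = 1
Solving the linear system gives exactly π = [153/860, 589/2236, 973/5590, 2427/11180, 1873/11180].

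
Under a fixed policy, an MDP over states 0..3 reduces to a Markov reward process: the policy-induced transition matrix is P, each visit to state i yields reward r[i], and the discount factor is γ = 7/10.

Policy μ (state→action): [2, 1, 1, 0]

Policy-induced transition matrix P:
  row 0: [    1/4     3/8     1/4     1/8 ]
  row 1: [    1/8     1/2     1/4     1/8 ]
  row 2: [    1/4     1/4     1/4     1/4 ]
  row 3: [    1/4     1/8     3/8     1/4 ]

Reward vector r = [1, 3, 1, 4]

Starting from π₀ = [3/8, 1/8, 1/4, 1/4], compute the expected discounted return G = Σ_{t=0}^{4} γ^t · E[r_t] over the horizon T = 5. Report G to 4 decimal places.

G = 5.8869

t=0: π = [0.3750, 0.1250, 0.2500, 0.2500], E[r] = 2.0000, γ^t·E[r] = 2.000000, running G = 2.000000
t=1: π = [0.2344, 0.2969, 0.2813, 0.1875], E[r] = 2.1563, γ^t·E[r] = 1.509375, running G = 3.509375
t=2: π = [0.2129, 0.3301, 0.2734, 0.1836], E[r] = 2.2109, γ^t·E[r] = 1.083359, running G = 4.592734
t=3: π = [0.2087, 0.3362, 0.2729, 0.1821], E[r] = 2.2188, γ^t·E[r] = 0.761031, running G = 5.353766
t=4: π = [0.2080, 0.3374, 0.2728, 0.1819], E[r] = 2.2204, γ^t·E[r] = 0.533118, running G = 5.886883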